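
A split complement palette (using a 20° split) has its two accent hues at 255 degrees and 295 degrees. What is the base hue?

The accents sit 20° either side of the complement, so the complement is their short-arc midpoint on the wheel.
Short-arc midpoint of 255° and 295°: 275°.
Base is 180° from the complement: 275 − 180 = 95°

95°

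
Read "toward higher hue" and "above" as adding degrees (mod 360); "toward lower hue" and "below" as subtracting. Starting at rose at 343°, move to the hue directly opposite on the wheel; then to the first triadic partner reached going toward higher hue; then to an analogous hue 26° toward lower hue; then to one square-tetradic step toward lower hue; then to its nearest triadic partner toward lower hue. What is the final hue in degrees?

+180° (complement): 343 + 180 = 523 → 523 − 360 = 163°
+120° (triadic ↑): 163 + 120 = 283°
−26° (analog 26° ↓): 283 − 26 = 257°
−90° (square ↓): 257 − 90 = 167°
−120° (triadic ↓): 167 − 120 = 47°

47°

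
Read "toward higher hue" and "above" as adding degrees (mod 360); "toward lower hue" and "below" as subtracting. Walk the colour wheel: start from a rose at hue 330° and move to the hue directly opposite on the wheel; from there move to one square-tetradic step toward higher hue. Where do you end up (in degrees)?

complement +180°: 330 + 180 = 510 → 510 − 360 = 150°
square ↑ +90°: 150 + 90 = 240°

240°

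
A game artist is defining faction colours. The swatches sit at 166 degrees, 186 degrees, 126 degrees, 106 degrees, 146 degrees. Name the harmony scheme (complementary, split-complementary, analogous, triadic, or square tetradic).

Sort the hues: 106°, 126°, 146°, 166°, 186°.
Successive gaps around the wheel: 20°, 20°, 20°, 20°, 280°.
A run of hues at equal small steps (20°) with one large closing gap is an analogous group.

analogous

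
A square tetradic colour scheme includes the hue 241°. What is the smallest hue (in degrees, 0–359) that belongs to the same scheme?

61°

A square tetradic scheme places four hues every 90°.
The full set through 241° is {61°, 151°, 241°, 331°}.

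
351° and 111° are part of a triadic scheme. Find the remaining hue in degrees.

A triad places three hues 120° apart.
The full set through 111° is {111°, 231°, 351°}.
Given {111°, 351°}, the missing hue is 231°.

231°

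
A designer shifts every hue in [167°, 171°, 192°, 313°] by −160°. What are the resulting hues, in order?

167 − 160 = 7°
171 − 160 = 11°
192 − 160 = 32°
313 − 160 = 153°

7°, 11°, 32°, 153°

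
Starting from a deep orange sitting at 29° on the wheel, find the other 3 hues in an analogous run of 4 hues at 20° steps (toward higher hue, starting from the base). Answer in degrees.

Analogous hues sit every 20° along the wheel.
29 + 20 = 49°
29 + 40 = 69°
29 + 60 = 89°

49°, 69°, 89°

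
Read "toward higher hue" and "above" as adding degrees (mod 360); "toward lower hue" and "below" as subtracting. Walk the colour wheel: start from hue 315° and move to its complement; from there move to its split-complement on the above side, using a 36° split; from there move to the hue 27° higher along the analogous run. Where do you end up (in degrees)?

complement +180°: 315 + 180 = 495 → 495 − 360 = 135°
split-comp 36° ↑ +216°: 135 + 216 = 351°
analog 27° ↑ +27°: 351 + 27 = 378 → 378 − 360 = 18°

18°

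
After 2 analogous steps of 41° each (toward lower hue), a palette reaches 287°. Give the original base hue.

2 steps of 41° (toward lower hue) give a net shift of −82°.
Start = end − shift: 287 + 82 = 369 → 369 − 360 = 9°

9°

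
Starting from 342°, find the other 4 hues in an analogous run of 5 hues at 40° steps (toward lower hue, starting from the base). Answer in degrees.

302°, 262°, 222° and 182°

Analogous hues sit every 40° along the wheel.
342 − 40 = 302°
342 − 80 = 262°
342 − 120 = 222°
342 − 160 = 182°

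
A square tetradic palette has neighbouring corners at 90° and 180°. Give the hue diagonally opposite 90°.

A square tetradic scheme places four hues 90° apart; opposite corners are 180° apart.
90 + 180 = 270°

270°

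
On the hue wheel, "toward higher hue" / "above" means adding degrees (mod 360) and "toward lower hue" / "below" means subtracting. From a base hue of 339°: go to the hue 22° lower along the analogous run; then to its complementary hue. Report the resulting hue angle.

137°

−22° (analog 22° ↓): 339 − 22 = 317°
+180° (complement): 317 + 180 = 497 → 497 − 360 = 137°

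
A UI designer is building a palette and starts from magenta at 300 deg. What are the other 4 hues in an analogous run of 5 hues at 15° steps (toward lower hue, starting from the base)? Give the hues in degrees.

285°, 270°, 255° and 240°

Analogous hues sit every 15° along the wheel.
300 − 15 = 285°
300 − 30 = 270°
300 − 45 = 255°
300 − 60 = 240°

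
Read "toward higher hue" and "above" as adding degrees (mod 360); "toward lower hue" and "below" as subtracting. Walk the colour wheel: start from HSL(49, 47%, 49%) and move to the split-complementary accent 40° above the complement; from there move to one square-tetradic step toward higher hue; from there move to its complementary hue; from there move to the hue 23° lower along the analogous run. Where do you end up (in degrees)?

split-comp 40° ↑ +220°: 49 + 220 = 269°
square ↑ +90°: 269 + 90 = 359°
complement +180°: 359 + 180 = 539 → 539 − 360 = 179°
analog 23° ↓ −23°: 179 − 23 = 156°

156°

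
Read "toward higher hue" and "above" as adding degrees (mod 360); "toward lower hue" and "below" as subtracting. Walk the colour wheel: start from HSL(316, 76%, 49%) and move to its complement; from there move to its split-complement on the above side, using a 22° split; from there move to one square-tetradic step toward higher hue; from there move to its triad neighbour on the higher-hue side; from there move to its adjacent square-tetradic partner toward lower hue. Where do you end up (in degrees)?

98°

316 + 180 = 496 → 496 − 360 = 136°   (complement)
136 + 202 = 338°   (split-comp 22° ↑)
338 + 90 = 428 → 428 − 360 = 68°   (square ↑)
68 + 120 = 188°   (triadic ↑)
188 − 90 = 98°   (square ↓)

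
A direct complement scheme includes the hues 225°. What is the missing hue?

The complement sits 180° across the wheel.
The full set through 225° is {45°, 225°}.
Given {225°}, the missing hue is 45°.

45°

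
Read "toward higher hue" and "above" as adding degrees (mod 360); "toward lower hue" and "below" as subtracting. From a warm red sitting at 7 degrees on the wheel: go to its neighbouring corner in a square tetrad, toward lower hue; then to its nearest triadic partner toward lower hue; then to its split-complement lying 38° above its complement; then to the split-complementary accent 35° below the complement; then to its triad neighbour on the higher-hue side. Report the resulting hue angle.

280°

square ↓ −90°: 7 − 90 = -83 → -83 + 360 = 277°
triadic ↓ −120°: 277 − 120 = 157°
split-comp 38° ↑ +218°: 157 + 218 = 375 → 375 − 360 = 15°
split-comp 35° ↓ +145°: 15 + 145 = 160°
triadic ↑ +120°: 160 + 120 = 280°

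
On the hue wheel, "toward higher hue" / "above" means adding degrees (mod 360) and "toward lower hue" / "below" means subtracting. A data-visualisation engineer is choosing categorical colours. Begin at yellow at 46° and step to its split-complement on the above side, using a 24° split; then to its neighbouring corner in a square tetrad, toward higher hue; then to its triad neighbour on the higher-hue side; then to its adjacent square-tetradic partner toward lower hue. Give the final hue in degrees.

10°

+204° (split-comp 24° ↑): 46 + 204 = 250°
+90° (square ↑): 250 + 90 = 340°
+120° (triadic ↑): 340 + 120 = 460 → 460 − 360 = 100°
−90° (square ↓): 100 − 90 = 10°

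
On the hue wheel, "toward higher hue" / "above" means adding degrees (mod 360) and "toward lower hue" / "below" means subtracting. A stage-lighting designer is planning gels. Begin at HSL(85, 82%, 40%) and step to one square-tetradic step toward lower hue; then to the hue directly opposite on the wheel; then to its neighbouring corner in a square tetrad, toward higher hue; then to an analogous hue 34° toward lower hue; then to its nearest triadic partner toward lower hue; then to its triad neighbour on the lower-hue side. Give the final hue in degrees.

square ↓ −90°: 85 − 90 = -5 → -5 + 360 = 355°
complement +180°: 355 + 180 = 535 → 535 − 360 = 175°
square ↑ +90°: 175 + 90 = 265°
analog 34° ↓ −34°: 265 − 34 = 231°
triadic ↓ −120°: 231 − 120 = 111°
triadic ↓ −120°: 111 − 120 = -9 → -9 + 360 = 351°

351°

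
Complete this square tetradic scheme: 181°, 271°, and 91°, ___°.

A square tetradic scheme places four hues every 90°.
The full set through 91° is {1°, 91°, 181°, 271°}.
Given {91°, 181°, 271°}, the missing hue is 1°.

1°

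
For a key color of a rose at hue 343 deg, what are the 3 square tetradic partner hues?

A square tetradic scheme places four hues every 90°.
343 + 90 = 433 → 433 − 360 = 73°
343 + 180 = 523 → 523 − 360 = 163°
343 + 270 = 613 → 613 − 360 = 253°

73°, 163° and 253°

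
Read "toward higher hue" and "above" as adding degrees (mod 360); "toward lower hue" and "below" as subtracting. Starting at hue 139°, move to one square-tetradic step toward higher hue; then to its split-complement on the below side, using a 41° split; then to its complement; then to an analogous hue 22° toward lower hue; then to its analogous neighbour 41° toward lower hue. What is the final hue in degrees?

125°

139 + 90 = 229°   (square ↑)
229 + 139 = 368 → 368 − 360 = 8°   (split-comp 41° ↓)
8 + 180 = 188°   (complement)
188 − 22 = 166°   (analog 22° ↓)
166 − 41 = 125°   (analog 41° ↓)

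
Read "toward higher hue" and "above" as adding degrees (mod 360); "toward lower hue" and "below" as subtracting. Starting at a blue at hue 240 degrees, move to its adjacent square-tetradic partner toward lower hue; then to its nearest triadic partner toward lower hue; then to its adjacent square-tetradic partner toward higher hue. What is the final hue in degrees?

120°

square ↓ −90°: 240 − 90 = 150°
triadic ↓ −120°: 150 − 120 = 30°
square ↑ +90°: 30 + 90 = 120°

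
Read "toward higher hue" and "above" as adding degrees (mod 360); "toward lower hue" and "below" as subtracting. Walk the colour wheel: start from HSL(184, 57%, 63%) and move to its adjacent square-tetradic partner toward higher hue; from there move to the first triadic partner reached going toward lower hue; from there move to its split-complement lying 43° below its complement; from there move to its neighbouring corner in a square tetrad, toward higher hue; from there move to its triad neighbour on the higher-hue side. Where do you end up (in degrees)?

+90° (square ↑): 184 + 90 = 274°
−120° (triadic ↓): 274 − 120 = 154°
+137° (split-comp 43° ↓): 154 + 137 = 291°
+90° (square ↑): 291 + 90 = 381 → 381 − 360 = 21°
+120° (triadic ↑): 21 + 120 = 141°

141°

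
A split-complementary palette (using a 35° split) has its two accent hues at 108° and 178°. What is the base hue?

323°

The accents sit 35° either side of the complement, so the complement is their short-arc midpoint on the wheel.
Short-arc midpoint of 108° and 178°: 143°.
Base is 180° from the complement: 143 − 180 = -37 → -37 + 360 = 323°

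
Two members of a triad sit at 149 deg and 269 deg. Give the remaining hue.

A triad spaces three hues 120° apart.
The full set is {29°, 149°, 269°}.

29°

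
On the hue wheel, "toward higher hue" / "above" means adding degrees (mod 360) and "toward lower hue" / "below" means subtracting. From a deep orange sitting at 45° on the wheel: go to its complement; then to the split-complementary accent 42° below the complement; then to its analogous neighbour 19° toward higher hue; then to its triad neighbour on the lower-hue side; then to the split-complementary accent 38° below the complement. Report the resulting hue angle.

44°

+180° (complement): 45 + 180 = 225°
+138° (split-comp 42° ↓): 225 + 138 = 363 → 363 − 360 = 3°
+19° (analog 19° ↑): 3 + 19 = 22°
−120° (triadic ↓): 22 − 120 = -98 → -98 + 360 = 262°
+142° (split-comp 38° ↓): 262 + 142 = 404 → 404 − 360 = 44°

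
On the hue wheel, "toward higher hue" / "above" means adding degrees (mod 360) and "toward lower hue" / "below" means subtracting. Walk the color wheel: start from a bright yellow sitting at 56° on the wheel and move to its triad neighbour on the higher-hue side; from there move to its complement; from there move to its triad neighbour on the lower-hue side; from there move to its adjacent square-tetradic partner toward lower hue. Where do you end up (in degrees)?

146°

+120° (triadic ↑): 56 + 120 = 176°
+180° (complement): 176 + 180 = 356°
−120° (triadic ↓): 356 − 120 = 236°
−90° (square ↓): 236 − 90 = 146°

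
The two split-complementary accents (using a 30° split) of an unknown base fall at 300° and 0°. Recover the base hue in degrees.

The accents sit 30° either side of the complement, so the complement is their short-arc midpoint on the wheel.
Short-arc midpoint of 300° and 0°: 330°.
Base is 180° from the complement: 330 − 180 = 150°

150°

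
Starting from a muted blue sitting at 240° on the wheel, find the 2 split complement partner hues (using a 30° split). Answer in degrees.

Split-complementary hues sit 30° either side of the complement.
Complement of 240°: 240 + 180 = 420 → 420 − 360 = 60°
60 − 30 = 30°
60 + 30 = 90°

30° and 90°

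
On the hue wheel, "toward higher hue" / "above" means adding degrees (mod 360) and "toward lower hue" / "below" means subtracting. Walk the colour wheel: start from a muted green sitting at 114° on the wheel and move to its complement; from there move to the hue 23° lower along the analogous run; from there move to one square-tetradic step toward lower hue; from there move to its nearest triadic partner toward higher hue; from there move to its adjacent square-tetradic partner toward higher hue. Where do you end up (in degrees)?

31°

114 + 180 = 294°   (complement)
294 − 23 = 271°   (analog 23° ↓)
271 − 90 = 181°   (square ↓)
181 + 120 = 301°   (triadic ↑)
301 + 90 = 391 → 391 − 360 = 31°   (square ↑)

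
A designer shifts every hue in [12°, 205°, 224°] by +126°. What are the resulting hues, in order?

138°, 331°, 350°

12 + 126 = 138°
205 + 126 = 331°
224 + 126 = 350°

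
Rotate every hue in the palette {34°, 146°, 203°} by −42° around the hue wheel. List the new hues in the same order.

352°, 104°, 161°

34 − 42 = -8 → -8 + 360 = 352°
146 − 42 = 104°
203 − 42 = 161°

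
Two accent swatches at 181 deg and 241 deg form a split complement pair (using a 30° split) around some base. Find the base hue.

31°

The accents sit 30° either side of the complement, so the complement is their short-arc midpoint on the wheel.
Short-arc midpoint of 181° and 241°: 211°.
Base is 180° from the complement: 211 − 180 = 31°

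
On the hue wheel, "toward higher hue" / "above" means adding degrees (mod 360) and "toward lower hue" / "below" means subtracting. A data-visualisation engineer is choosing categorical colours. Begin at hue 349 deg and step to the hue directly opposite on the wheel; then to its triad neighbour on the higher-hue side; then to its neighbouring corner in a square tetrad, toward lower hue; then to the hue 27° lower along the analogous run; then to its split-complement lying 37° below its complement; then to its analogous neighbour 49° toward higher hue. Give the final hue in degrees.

+180° (complement): 349 + 180 = 529 → 529 − 360 = 169°
+120° (triadic ↑): 169 + 120 = 289°
−90° (square ↓): 289 − 90 = 199°
−27° (analog 27° ↓): 199 − 27 = 172°
+143° (split-comp 37° ↓): 172 + 143 = 315°
+49° (analog 49° ↑): 315 + 49 = 364 → 364 − 360 = 4°

4°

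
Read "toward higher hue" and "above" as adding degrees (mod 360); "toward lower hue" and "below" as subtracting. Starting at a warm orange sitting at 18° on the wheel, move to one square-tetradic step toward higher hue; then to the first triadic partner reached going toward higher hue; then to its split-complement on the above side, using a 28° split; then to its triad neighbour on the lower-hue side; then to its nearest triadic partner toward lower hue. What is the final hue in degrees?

196°

18 + 90 = 108°   (square ↑)
108 + 120 = 228°   (triadic ↑)
228 + 208 = 436 → 436 − 360 = 76°   (split-comp 28° ↑)
76 − 120 = -44 → -44 + 360 = 316°   (triadic ↓)
316 − 120 = 196°   (triadic ↓)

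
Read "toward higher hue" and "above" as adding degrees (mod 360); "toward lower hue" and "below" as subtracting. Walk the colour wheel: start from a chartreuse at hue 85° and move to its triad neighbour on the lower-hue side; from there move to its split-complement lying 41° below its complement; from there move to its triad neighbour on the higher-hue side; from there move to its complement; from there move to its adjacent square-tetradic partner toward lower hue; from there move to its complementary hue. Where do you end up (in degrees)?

134°

85 − 120 = -35 → -35 + 360 = 325°   (triadic ↓)
325 + 139 = 464 → 464 − 360 = 104°   (split-comp 41° ↓)
104 + 120 = 224°   (triadic ↑)
224 + 180 = 404 → 404 − 360 = 44°   (complement)
44 − 90 = -46 → -46 + 360 = 314°   (square ↓)
314 + 180 = 494 → 494 − 360 = 134°   (complement)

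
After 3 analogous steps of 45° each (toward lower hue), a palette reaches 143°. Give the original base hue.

3 steps of 45° (toward lower hue) give a net shift of −135°.
Start = end − shift: 143 + 135 = 278°

278°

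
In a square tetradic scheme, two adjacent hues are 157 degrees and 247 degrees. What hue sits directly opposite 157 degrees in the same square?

A square tetradic scheme places four hues 90° apart; opposite corners are 180° apart.
157 + 180 = 337°

337°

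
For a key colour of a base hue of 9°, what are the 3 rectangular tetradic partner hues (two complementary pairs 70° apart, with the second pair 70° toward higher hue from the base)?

A rectangular tetradic uses two complementary pairs 70° apart: offsets 0°, 70°, 180°, 250°.
9 + 70 = 79°
9 + 180 = 189°
9 + 250 = 259°

79°, 189°, and 259°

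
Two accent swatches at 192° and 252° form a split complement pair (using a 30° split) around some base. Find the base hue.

42°

The accents sit 30° either side of the complement, so the complement is their short-arc midpoint on the wheel.
Short-arc midpoint of 192° and 252°: 222°.
Base is 180° from the complement: 222 − 180 = 42°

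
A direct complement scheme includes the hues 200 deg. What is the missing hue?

20°

The complement sits 180° across the wheel.
The full set through 200° is {20°, 200°}.
Given {200°}, the missing hue is 20°.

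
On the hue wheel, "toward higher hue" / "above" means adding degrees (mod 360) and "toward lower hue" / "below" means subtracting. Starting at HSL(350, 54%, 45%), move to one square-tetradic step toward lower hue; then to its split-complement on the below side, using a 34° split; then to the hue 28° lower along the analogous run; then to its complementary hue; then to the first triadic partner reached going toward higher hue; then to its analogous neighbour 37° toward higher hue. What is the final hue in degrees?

355°

350 − 90 = 260°   (square ↓)
260 + 146 = 406 → 406 − 360 = 46°   (split-comp 34° ↓)
46 − 28 = 18°   (analog 28° ↓)
18 + 180 = 198°   (complement)
198 + 120 = 318°   (triadic ↑)
318 + 37 = 355°   (analog 37° ↑)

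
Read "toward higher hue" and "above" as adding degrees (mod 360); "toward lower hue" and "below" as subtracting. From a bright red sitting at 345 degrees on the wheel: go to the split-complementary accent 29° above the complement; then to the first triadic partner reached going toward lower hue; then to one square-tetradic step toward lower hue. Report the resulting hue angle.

344°

+209° (split-comp 29° ↑): 345 + 209 = 554 → 554 − 360 = 194°
−120° (triadic ↓): 194 − 120 = 74°
−90° (square ↓): 74 − 90 = -16 → -16 + 360 = 344°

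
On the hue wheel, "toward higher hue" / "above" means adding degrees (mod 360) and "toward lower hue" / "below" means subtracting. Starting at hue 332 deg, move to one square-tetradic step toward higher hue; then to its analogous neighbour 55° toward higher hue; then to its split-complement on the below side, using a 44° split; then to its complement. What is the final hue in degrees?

73°

+90° (square ↑): 332 + 90 = 422 → 422 − 360 = 62°
+55° (analog 55° ↑): 62 + 55 = 117°
+136° (split-comp 44° ↓): 117 + 136 = 253°
+180° (complement): 253 + 180 = 433 → 433 − 360 = 73°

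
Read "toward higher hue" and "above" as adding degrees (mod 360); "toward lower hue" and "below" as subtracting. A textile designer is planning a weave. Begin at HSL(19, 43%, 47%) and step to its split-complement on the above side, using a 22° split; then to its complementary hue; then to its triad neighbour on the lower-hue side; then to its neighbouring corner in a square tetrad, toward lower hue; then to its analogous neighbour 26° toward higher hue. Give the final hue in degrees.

217°

19 + 202 = 221°   (split-comp 22° ↑)
221 + 180 = 401 → 401 − 360 = 41°   (complement)
41 − 120 = -79 → -79 + 360 = 281°   (triadic ↓)
281 − 90 = 191°   (square ↓)
191 + 26 = 217°   (analog 26° ↑)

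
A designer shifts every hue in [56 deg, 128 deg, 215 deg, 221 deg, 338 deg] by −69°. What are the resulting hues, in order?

56 − 69 = -13 → -13 + 360 = 347°
128 − 69 = 59°
215 − 69 = 146°
221 − 69 = 152°
338 − 69 = 269°

347°, 59°, 146°, 152°, 269°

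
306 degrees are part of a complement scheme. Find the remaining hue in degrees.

The complement sits 180° across the wheel.
The full set through 306° is {126°, 306°}.
Given {306°}, the missing hue is 126°.

126°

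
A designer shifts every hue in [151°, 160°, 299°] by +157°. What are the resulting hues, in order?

308°, 317°, 96°

151 + 157 = 308°
160 + 157 = 317°
299 + 157 = 456 → 456 − 360 = 96°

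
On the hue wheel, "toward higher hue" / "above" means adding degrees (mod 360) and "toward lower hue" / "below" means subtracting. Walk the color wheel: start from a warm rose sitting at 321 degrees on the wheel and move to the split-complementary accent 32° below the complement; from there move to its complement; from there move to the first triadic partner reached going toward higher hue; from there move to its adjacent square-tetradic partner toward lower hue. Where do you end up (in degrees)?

319°

+148° (split-comp 32° ↓): 321 + 148 = 469 → 469 − 360 = 109°
+180° (complement): 109 + 180 = 289°
+120° (triadic ↑): 289 + 120 = 409 → 409 − 360 = 49°
−90° (square ↓): 49 − 90 = -41 → -41 + 360 = 319°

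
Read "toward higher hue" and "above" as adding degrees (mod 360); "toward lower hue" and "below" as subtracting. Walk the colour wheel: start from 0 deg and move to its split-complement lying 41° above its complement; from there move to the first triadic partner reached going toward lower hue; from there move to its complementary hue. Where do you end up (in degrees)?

split-comp 41° ↑ +221°: 0 + 221 = 221°
triadic ↓ −120°: 221 − 120 = 101°
complement +180°: 101 + 180 = 281°

281°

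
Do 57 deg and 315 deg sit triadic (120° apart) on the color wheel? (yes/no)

Angular distance: |57 − 315| = 258; shorter arc = 360 − 258 = 102°.
Triadic (120° apart) requires 120°.

no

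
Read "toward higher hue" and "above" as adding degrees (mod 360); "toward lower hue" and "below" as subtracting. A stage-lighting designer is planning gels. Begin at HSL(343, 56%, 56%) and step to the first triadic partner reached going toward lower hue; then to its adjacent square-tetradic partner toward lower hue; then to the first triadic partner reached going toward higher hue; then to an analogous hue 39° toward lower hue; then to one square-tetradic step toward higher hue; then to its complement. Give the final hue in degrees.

343 − 120 = 223°   (triadic ↓)
223 − 90 = 133°   (square ↓)
133 + 120 = 253°   (triadic ↑)
253 − 39 = 214°   (analog 39° ↓)
214 + 90 = 304°   (square ↑)
304 + 180 = 484 → 484 − 360 = 124°   (complement)

124°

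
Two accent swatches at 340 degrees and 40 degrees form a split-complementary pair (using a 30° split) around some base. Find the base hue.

190°

The accents sit 30° either side of the complement, so the complement is their short-arc midpoint on the wheel.
Short-arc midpoint of 340° and 40°: 10°.
Base is 180° from the complement: 10 − 180 = -170 → -170 + 360 = 190°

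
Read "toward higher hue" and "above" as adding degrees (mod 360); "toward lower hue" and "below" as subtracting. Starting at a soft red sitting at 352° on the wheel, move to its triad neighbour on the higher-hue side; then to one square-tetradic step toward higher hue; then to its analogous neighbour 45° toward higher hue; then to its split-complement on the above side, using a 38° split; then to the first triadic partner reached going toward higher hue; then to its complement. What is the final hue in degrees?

triadic ↑ +120°: 352 + 120 = 472 → 472 − 360 = 112°
square ↑ +90°: 112 + 90 = 202°
analog 45° ↑ +45°: 202 + 45 = 247°
split-comp 38° ↑ +218°: 247 + 218 = 465 → 465 − 360 = 105°
triadic ↑ +120°: 105 + 120 = 225°
complement +180°: 225 + 180 = 405 → 405 − 360 = 45°

45°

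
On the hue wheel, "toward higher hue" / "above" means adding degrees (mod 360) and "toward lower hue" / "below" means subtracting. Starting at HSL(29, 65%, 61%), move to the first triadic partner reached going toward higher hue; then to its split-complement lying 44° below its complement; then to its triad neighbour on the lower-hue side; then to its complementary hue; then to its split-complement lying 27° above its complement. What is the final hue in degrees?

192°

29 + 120 = 149°   (triadic ↑)
149 + 136 = 285°   (split-comp 44° ↓)
285 − 120 = 165°   (triadic ↓)
165 + 180 = 345°   (complement)
345 + 207 = 552 → 552 − 360 = 192°   (split-comp 27° ↑)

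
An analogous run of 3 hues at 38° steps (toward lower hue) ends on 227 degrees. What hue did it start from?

303°

2 steps of 38° (toward lower hue) give a net shift of −76°.
Start = end − shift: 227 + 76 = 303°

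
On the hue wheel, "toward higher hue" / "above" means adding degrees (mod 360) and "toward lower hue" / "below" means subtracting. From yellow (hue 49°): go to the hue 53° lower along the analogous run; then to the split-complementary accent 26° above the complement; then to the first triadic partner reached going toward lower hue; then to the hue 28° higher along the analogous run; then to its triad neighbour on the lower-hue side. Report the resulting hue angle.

350°

−53° (analog 53° ↓): 49 − 53 = -4 → -4 + 360 = 356°
+206° (split-comp 26° ↑): 356 + 206 = 562 → 562 − 360 = 202°
−120° (triadic ↓): 202 − 120 = 82°
+28° (analog 28° ↑): 82 + 28 = 110°
−120° (triadic ↓): 110 − 120 = -10 → -10 + 360 = 350°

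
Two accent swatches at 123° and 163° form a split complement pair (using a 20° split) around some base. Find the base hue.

323°

The accents sit 20° either side of the complement, so the complement is their short-arc midpoint on the wheel.
Short-arc midpoint of 123° and 163°: 143°.
Base is 180° from the complement: 143 − 180 = -37 → -37 + 360 = 323°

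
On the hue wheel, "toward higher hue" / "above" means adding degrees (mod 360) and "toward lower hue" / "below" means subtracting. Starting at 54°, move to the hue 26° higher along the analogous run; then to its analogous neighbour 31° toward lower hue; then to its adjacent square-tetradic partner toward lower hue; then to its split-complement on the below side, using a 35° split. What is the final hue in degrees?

104°

analog 26° ↑ +26°: 54 + 26 = 80°
analog 31° ↓ −31°: 80 − 31 = 49°
square ↓ −90°: 49 − 90 = -41 → -41 + 360 = 319°
split-comp 35° ↓ +145°: 319 + 145 = 464 → 464 − 360 = 104°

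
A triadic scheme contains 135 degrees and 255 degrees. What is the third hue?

15°

A triad spaces three hues 120° apart.
The full set is {15°, 135°, 255°}.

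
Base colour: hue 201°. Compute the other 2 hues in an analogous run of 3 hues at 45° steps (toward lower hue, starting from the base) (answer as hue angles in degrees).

156° and 111°

Analogous hues sit every 45° along the wheel.
201 − 45 = 156°
201 − 90 = 111°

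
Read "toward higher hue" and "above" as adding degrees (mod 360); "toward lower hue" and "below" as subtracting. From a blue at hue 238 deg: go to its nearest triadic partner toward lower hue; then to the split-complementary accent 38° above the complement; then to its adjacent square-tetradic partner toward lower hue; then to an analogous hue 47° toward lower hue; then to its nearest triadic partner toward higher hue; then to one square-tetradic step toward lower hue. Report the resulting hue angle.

−120° (triadic ↓): 238 − 120 = 118°
+218° (split-comp 38° ↑): 118 + 218 = 336°
−90° (square ↓): 336 − 90 = 246°
−47° (analog 47° ↓): 246 − 47 = 199°
+120° (triadic ↑): 199 + 120 = 319°
−90° (square ↓): 319 − 90 = 229°

229°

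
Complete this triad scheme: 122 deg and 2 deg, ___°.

242°

A triad places three hues 120° apart.
The full set through 2° is {2°, 122°, 242°}.
Given {2°, 122°}, the missing hue is 242°.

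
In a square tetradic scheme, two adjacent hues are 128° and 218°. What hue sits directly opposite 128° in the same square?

308°

A square tetradic scheme places four hues 90° apart; opposite corners are 180° apart.
128 + 180 = 308°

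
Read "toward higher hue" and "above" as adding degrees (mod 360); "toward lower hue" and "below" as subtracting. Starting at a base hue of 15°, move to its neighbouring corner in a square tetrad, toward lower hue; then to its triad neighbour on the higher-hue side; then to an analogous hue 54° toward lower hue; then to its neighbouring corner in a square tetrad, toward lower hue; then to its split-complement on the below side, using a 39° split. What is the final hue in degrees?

square ↓ −90°: 15 − 90 = -75 → -75 + 360 = 285°
triadic ↑ +120°: 285 + 120 = 405 → 405 − 360 = 45°
analog 54° ↓ −54°: 45 − 54 = -9 → -9 + 360 = 351°
square ↓ −90°: 351 − 90 = 261°
split-comp 39° ↓ +141°: 261 + 141 = 402 → 402 − 360 = 42°

42°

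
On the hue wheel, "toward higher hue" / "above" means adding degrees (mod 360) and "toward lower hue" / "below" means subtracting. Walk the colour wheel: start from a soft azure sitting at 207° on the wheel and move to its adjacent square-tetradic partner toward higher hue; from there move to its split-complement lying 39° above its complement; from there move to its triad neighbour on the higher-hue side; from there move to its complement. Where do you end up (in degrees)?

207 + 90 = 297°   (square ↑)
297 + 219 = 516 → 516 − 360 = 156°   (split-comp 39° ↑)
156 + 120 = 276°   (triadic ↑)
276 + 180 = 456 → 456 − 360 = 96°   (complement)

96°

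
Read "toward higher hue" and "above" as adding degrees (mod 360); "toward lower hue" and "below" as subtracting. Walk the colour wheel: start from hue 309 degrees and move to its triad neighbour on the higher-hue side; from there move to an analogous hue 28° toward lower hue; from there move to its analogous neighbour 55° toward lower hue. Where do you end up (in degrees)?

+120° (triadic ↑): 309 + 120 = 429 → 429 − 360 = 69°
−28° (analog 28° ↓): 69 − 28 = 41°
−55° (analog 55° ↓): 41 − 55 = -14 → -14 + 360 = 346°

346°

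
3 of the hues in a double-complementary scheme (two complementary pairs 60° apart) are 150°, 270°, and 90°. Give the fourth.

A rectangular tetradic uses two complementary pairs 60° apart: offsets 0°, 60°, 180°, 240°.
Among {90°, 150°, 270°}, 270° and 90° are a 180° pair.
The remaining hue 150° needs its own complement: 150 + 180 = 330°

330°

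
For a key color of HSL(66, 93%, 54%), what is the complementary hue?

246°

The complement sits 180° across the wheel.
66 + 180 = 246°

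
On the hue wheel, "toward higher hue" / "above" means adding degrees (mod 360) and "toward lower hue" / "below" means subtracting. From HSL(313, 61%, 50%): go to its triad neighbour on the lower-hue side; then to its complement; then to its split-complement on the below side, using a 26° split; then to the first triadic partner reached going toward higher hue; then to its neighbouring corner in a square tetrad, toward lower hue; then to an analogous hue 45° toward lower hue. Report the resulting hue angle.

313 − 120 = 193°   (triadic ↓)
193 + 180 = 373 → 373 − 360 = 13°   (complement)
13 + 154 = 167°   (split-comp 26° ↓)
167 + 120 = 287°   (triadic ↑)
287 − 90 = 197°   (square ↓)
197 − 45 = 152°   (analog 45° ↓)

152°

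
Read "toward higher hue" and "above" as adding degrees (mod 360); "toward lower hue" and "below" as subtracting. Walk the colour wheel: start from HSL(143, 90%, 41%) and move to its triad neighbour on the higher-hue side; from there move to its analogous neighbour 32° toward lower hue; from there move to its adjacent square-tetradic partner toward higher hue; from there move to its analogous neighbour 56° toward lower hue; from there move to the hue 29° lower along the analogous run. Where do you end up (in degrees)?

236°

+120° (triadic ↑): 143 + 120 = 263°
−32° (analog 32° ↓): 263 − 32 = 231°
+90° (square ↑): 231 + 90 = 321°
−56° (analog 56° ↓): 321 − 56 = 265°
−29° (analog 29° ↓): 265 − 29 = 236°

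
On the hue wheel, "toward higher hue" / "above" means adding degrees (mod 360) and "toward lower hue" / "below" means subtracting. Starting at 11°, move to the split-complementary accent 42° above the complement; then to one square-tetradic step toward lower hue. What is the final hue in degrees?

11 + 222 = 233°   (split-comp 42° ↑)
233 − 90 = 143°   (square ↓)

143°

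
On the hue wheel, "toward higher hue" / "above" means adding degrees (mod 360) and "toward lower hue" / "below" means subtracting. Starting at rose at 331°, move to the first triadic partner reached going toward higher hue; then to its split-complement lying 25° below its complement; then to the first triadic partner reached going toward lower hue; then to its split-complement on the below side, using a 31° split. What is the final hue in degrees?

275°

331 + 120 = 451 → 451 − 360 = 91°   (triadic ↑)
91 + 155 = 246°   (split-comp 25° ↓)
246 − 120 = 126°   (triadic ↓)
126 + 149 = 275°   (split-comp 31° ↓)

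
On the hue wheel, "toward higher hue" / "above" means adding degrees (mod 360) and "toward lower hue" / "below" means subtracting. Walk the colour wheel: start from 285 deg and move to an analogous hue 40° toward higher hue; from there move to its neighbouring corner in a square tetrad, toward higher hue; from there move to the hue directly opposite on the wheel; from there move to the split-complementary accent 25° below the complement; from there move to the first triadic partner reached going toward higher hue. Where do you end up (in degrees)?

analog 40° ↑ +40°: 285 + 40 = 325°
square ↑ +90°: 325 + 90 = 415 → 415 − 360 = 55°
complement +180°: 55 + 180 = 235°
split-comp 25° ↓ +155°: 235 + 155 = 390 → 390 − 360 = 30°
triadic ↑ +120°: 30 + 120 = 150°

150°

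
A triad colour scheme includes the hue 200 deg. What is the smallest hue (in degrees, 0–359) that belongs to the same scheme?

A triad places three hues 120° apart.
The full set through 200° is {80°, 200°, 320°}.

80°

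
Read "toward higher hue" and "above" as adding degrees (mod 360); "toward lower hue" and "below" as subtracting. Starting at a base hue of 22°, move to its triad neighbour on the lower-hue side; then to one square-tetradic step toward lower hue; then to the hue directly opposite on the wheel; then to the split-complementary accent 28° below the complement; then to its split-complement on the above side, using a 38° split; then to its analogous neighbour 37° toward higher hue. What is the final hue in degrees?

39°

−120° (triadic ↓): 22 − 120 = -98 → -98 + 360 = 262°
−90° (square ↓): 262 − 90 = 172°
+180° (complement): 172 + 180 = 352°
+152° (split-comp 28° ↓): 352 + 152 = 504 → 504 − 360 = 144°
+218° (split-comp 38° ↑): 144 + 218 = 362 → 362 − 360 = 2°
+37° (analog 37° ↑): 2 + 37 = 39°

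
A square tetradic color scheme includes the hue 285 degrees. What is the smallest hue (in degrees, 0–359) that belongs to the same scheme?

A square tetradic scheme places four hues every 90°.
The full set through 285° is {15°, 105°, 195°, 285°}.

15°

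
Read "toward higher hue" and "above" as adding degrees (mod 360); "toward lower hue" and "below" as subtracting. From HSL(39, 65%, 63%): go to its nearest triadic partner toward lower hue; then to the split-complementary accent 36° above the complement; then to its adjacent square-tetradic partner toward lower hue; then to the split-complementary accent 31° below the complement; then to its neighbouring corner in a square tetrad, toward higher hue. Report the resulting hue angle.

284°

triadic ↓ −120°: 39 − 120 = -81 → -81 + 360 = 279°
split-comp 36° ↑ +216°: 279 + 216 = 495 → 495 − 360 = 135°
square ↓ −90°: 135 − 90 = 45°
split-comp 31° ↓ +149°: 45 + 149 = 194°
square ↑ +90°: 194 + 90 = 284°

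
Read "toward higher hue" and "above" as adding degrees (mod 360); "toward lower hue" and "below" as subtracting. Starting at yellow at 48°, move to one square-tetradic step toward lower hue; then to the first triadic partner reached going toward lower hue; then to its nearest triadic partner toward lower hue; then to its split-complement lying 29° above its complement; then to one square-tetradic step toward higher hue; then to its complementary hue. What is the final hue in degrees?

197°

48 − 90 = -42 → -42 + 360 = 318°   (square ↓)
318 − 120 = 198°   (triadic ↓)
198 − 120 = 78°   (triadic ↓)
78 + 209 = 287°   (split-comp 29° ↑)
287 + 90 = 377 → 377 − 360 = 17°   (square ↑)
17 + 180 = 197°   (complement)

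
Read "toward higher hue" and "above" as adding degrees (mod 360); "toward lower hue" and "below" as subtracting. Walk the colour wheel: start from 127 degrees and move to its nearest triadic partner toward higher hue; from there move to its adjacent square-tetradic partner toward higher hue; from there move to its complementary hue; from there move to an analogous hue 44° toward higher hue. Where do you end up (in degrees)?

triadic ↑ +120°: 127 + 120 = 247°
square ↑ +90°: 247 + 90 = 337°
complement +180°: 337 + 180 = 517 → 517 − 360 = 157°
analog 44° ↑ +44°: 157 + 44 = 201°

201°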